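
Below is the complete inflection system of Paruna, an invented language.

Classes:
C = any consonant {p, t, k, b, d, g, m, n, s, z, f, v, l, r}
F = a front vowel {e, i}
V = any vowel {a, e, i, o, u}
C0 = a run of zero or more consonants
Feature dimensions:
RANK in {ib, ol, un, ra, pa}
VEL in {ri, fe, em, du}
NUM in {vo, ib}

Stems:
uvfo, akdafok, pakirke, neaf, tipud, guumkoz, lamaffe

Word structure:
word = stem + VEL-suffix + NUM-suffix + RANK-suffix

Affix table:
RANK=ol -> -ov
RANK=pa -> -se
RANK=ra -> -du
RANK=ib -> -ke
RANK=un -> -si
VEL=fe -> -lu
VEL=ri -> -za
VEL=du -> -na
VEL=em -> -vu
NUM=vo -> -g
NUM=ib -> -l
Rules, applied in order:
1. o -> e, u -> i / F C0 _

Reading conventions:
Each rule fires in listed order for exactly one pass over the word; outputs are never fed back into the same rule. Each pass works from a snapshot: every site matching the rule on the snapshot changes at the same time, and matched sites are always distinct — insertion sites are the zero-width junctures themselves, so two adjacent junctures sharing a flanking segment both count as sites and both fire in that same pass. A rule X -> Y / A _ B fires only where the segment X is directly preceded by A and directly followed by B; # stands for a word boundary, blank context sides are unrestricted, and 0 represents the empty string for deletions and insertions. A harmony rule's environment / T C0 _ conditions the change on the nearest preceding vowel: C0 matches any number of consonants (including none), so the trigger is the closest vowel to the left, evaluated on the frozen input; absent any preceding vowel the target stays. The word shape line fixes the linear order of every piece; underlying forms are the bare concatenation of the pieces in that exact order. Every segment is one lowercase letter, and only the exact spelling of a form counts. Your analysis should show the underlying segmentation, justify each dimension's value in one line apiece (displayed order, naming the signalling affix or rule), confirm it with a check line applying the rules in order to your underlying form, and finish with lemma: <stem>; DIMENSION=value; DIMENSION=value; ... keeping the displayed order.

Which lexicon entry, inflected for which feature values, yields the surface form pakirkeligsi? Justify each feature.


underlying: pakirke-lu-g-si
RANK=un - signalled by the affix -si
VEL=fe - signalled by the affix -lu
NUM=vo - signalled by the affix -g
check: pakirkelugsi -> pakirkeligsi
lemma: pakirke; RANK=un; VEL=fe; NUM=vo


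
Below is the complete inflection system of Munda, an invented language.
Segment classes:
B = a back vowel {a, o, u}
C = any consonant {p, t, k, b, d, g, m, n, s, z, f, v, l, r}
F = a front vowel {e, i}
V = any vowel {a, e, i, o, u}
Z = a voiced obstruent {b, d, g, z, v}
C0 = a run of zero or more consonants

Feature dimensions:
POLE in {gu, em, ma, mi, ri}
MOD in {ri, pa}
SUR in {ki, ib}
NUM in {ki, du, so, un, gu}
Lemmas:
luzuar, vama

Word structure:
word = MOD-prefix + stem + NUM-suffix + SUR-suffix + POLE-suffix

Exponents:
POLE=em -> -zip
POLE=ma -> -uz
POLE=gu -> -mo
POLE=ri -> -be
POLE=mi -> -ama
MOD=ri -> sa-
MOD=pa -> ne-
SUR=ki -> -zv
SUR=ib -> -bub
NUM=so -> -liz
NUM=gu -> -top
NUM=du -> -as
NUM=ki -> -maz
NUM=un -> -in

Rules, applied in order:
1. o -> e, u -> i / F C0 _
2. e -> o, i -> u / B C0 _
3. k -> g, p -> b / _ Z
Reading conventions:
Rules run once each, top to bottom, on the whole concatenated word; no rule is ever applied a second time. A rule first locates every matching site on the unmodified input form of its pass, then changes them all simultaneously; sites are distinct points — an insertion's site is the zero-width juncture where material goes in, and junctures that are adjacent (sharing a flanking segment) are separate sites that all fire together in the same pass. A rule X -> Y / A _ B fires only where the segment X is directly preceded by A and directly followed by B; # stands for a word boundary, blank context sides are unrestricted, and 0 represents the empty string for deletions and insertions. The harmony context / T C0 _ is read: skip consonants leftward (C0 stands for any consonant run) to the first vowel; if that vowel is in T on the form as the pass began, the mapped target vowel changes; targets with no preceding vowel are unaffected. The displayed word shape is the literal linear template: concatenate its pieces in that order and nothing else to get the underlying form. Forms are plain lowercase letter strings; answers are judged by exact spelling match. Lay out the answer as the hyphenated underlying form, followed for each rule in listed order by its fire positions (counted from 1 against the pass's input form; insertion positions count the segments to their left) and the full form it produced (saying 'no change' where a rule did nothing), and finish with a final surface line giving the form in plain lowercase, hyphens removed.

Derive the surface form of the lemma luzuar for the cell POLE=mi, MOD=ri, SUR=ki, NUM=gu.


underlying: sa-luzuar-top-zv-ama
1. o -> e, u -> i / F C0 _: no change
2. e -> o, i -> u / B C0 _: no change
3. k -> g, p -> b / _ Z: fires at position(s) 11: saluzuartobzvama
surface: saluzuartobzvama


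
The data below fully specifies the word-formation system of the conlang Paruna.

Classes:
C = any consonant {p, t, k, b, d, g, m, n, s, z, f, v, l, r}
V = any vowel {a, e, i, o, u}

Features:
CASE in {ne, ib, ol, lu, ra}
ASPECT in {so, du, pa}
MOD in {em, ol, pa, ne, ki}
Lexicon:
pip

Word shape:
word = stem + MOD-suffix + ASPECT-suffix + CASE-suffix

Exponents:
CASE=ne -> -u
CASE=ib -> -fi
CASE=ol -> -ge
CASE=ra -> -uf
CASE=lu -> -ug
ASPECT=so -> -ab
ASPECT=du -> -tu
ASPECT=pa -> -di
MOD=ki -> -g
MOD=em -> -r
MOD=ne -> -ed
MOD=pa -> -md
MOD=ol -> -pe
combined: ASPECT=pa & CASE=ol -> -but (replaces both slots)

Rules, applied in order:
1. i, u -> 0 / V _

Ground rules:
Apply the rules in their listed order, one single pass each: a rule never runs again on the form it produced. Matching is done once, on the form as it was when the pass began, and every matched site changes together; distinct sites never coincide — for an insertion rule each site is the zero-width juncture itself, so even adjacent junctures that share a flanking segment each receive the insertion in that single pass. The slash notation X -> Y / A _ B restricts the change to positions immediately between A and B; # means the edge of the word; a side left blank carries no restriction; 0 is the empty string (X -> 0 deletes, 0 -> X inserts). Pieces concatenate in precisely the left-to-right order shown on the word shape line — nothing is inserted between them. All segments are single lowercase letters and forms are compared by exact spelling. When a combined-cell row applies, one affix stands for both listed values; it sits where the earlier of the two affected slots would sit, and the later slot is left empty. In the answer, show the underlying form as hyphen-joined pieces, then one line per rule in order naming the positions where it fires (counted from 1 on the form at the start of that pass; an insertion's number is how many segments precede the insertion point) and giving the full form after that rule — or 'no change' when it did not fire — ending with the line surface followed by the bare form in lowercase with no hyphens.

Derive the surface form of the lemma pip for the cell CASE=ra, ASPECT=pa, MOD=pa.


underlying: pip-md-di-uf
1. i, u -> 0 / V _: fires at position(s) 8: pipmddif
surface: pipmddif


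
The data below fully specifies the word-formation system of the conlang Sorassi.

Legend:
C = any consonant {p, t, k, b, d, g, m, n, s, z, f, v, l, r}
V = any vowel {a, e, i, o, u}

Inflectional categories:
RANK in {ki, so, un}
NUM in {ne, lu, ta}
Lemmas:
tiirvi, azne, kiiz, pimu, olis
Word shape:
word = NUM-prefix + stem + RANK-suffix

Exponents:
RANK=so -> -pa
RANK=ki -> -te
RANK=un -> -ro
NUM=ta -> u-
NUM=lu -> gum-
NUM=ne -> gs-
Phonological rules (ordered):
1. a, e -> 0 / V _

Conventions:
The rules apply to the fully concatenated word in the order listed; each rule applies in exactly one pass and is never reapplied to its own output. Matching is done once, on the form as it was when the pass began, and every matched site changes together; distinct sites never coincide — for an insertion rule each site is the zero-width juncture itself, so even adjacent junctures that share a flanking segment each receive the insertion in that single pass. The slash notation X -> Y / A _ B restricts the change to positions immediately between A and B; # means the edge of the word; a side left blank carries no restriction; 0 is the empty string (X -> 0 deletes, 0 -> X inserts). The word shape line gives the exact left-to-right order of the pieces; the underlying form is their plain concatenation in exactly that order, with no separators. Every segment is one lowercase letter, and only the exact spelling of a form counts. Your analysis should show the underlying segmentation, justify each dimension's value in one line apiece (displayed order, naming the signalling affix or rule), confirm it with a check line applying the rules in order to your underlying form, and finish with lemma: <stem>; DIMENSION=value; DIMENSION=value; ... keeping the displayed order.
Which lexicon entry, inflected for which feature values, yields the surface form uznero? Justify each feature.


underlying: u-azne-ro
RANK=un - signalled by the affix -ro
NUM=ta - signalled by the affix u-
check: uaznero -> uznero
lemma: azne; RANK=un; NUM=ta


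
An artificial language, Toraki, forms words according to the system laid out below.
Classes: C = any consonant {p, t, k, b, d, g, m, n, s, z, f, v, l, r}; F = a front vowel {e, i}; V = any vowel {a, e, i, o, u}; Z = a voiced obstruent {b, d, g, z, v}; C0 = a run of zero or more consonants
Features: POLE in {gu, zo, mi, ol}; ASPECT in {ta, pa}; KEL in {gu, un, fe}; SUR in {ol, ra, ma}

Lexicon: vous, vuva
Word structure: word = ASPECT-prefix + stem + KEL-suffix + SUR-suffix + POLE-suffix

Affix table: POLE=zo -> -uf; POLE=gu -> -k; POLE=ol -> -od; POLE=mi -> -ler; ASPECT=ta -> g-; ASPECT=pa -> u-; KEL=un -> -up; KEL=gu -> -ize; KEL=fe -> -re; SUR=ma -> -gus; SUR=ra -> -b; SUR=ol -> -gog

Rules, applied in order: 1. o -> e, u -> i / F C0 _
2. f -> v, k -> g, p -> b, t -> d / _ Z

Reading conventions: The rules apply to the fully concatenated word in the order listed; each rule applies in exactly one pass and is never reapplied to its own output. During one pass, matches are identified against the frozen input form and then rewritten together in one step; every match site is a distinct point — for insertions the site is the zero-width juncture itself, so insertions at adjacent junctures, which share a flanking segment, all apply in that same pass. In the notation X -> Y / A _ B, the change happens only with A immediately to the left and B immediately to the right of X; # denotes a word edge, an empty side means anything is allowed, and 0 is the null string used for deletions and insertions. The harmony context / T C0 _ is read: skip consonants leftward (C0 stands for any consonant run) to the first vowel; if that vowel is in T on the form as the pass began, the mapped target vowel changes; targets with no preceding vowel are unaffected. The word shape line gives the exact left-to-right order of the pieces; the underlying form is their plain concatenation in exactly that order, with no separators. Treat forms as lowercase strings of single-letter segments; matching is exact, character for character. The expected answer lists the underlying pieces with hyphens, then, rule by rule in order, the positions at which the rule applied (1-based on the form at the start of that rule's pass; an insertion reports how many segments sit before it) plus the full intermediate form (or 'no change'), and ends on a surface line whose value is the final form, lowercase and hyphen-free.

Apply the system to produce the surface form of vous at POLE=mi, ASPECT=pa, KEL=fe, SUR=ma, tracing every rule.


underlying: u-vous-re-gus-ler
1. o -> e, u -> i / F C0 _: fires at position(s) 9: uvousregisler
2. f -> v, k -> g, p -> b, t -> d / _ Z: no change
surface: uvousregisler


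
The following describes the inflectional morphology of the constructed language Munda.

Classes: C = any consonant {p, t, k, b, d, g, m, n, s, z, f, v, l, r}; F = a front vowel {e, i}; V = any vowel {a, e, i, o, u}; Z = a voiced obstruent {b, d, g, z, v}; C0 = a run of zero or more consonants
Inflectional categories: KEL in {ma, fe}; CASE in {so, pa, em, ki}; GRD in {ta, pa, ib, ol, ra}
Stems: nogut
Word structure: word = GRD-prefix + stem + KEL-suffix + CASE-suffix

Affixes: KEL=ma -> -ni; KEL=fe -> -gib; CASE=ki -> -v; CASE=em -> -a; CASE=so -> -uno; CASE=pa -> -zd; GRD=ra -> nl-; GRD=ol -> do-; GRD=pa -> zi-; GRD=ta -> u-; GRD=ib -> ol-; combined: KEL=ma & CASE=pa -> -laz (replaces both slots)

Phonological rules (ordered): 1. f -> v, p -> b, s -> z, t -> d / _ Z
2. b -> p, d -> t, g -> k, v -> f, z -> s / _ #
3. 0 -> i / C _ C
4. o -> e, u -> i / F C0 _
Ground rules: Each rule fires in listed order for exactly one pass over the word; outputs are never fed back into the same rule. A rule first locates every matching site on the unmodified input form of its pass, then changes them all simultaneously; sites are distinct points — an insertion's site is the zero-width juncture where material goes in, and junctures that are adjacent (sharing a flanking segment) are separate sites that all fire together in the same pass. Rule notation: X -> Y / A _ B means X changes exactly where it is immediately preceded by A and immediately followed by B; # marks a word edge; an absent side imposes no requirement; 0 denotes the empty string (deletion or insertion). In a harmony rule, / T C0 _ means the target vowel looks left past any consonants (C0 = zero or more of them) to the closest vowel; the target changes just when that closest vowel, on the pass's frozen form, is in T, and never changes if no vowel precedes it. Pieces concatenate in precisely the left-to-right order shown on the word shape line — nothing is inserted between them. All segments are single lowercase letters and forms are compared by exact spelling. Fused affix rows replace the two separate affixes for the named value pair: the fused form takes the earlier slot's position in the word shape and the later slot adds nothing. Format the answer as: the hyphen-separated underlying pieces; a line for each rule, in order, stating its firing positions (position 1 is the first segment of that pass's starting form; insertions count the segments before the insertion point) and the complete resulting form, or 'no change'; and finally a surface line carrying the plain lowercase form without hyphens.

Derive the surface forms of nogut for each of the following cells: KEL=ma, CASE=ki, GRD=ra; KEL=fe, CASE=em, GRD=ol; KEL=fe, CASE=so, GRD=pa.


cell KEL=ma, CASE=ki, GRD=ra:
underlying: nl-nogut-ni-v
1. f -> v, p -> b, s -> z, t -> d / _ Z: no change
2. b -> p, d -> t, g -> k, v -> f, z -> s / _ #: fires at position(s) 10: nlnogutnif
3. 0 -> i / C _ C: inserts after position(s) 1, 2, 7: nilinogutinif
4. o -> e, u -> i / F C0 _: fires at position(s) 6: nilinegutinif
surface: nilinegutinif

cell KEL=fe, CASE=em, GRD=ol:
underlying: do-nogut-gib-a
1. f -> v, p -> b, s -> z, t -> d / _ Z: fires at position(s) 7: donogudgiba
2. b -> p, d -> t, g -> k, v -> f, z -> s / _ #: no change
3. 0 -> i / C _ C: inserts after position(s) 7: donogudigiba
4. o -> e, u -> i / F C0 _: no change
surface: donogudigiba

cell KEL=fe, CASE=so, GRD=pa:
underlying: zi-nogut-gib-uno
1. f -> v, p -> b, s -> z, t -> d / _ Z: fires at position(s) 7: zinogudgibuno
2. b -> p, d -> t, g -> k, v -> f, z -> s / _ #: no change
3. 0 -> i / C _ C: inserts after position(s) 7: zinogudigibuno
4. o -> e, u -> i / F C0 _: fires at position(s) 4, 12: zinegudigibino
surface: zinegudigibino


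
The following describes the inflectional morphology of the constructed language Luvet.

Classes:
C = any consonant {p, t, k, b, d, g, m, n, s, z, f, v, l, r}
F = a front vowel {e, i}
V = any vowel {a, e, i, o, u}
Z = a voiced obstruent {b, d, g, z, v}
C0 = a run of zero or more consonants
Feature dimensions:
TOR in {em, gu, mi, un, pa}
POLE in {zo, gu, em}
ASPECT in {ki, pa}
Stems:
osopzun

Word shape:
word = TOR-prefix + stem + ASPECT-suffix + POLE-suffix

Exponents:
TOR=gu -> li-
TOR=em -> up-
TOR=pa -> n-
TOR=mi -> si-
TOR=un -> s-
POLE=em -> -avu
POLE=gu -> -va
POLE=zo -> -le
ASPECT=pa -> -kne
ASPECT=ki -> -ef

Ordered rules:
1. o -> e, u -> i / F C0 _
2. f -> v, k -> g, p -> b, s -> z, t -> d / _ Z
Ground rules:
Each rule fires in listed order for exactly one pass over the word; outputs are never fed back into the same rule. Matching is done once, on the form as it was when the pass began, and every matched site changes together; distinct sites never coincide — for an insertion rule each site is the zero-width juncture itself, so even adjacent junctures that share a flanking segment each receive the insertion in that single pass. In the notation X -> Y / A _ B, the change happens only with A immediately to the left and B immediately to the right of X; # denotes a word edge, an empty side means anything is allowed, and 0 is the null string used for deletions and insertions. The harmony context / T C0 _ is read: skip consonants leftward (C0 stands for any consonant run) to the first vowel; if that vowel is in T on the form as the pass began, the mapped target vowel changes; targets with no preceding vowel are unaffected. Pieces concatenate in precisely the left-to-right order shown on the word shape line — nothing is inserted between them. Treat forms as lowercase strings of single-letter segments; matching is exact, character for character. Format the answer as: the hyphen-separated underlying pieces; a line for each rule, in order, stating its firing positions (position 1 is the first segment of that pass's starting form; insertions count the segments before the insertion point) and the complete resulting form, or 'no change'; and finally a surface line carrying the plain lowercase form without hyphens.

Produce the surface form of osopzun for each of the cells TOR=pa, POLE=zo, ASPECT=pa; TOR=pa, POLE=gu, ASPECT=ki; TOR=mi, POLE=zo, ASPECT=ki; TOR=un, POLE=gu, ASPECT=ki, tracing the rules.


cell TOR=pa, POLE=zo, ASPECT=pa:
underlying: n-osopzun-kne-le
1. o -> e, u -> i / F C0 _: no change
2. f -> v, k -> g, p -> b, s -> z, t -> d / _ Z: fires at position(s) 5: nosobzunknele
surface: nosobzunknele

cell TOR=pa, POLE=gu, ASPECT=ki:
underlying: n-osopzun-ef-va
1. o -> e, u -> i / F C0 _: no change
2. f -> v, k -> g, p -> b, s -> z, t -> d / _ Z: fires at position(s) 5, 10: nosobzunevva
surface: nosobzunevva

cell TOR=mi, POLE=zo, ASPECT=ki:
underlying: si-osopzun-ef-le
1. o -> e, u -> i / F C0 _: fires at position(s) 3: siesopzunefle
2. f -> v, k -> g, p -> b, s -> z, t -> d / _ Z: fires at position(s) 6: siesobzunefle
surface: siesobzunefle

cell TOR=un, POLE=gu, ASPECT=ki:
underlying: s-osopzun-ef-va
1. o -> e, u -> i / F C0 _: no change
2. f -> v, k -> g, p -> b, s -> z, t -> d / _ Z: fires at position(s) 5, 10: sosobzunevva
surface: sosobzunevva


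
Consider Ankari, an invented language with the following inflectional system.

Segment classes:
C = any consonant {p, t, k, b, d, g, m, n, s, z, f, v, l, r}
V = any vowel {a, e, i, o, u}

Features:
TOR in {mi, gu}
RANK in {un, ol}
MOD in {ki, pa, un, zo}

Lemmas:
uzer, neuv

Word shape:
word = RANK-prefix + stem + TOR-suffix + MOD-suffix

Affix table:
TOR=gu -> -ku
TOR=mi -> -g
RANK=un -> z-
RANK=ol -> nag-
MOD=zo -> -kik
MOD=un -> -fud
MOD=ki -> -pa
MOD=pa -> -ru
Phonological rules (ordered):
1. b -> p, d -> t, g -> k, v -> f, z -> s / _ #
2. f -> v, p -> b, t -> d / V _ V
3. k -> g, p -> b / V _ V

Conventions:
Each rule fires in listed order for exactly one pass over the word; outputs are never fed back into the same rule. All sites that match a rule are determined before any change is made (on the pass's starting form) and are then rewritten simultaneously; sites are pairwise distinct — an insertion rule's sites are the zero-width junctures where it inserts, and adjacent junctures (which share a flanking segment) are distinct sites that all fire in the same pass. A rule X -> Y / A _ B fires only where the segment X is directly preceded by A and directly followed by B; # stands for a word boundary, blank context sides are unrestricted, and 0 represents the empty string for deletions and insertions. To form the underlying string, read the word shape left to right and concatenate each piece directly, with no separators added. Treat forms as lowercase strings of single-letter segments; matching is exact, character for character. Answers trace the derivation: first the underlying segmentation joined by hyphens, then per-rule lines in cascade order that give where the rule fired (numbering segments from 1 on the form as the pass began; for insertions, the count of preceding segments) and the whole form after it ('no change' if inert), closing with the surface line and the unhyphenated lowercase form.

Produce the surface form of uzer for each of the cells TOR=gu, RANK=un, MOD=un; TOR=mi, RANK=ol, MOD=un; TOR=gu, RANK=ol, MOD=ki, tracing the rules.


cell TOR=gu, RANK=un, MOD=un:
underlying: z-uzer-ku-fud
1. b -> p, d -> t, g -> k, v -> f, z -> s / _ #: fires at position(s) 10: zuzerkufut
2. f -> v, p -> b, t -> d / V _ V: fires at position(s) 8: zuzerkuvut
3. k -> g, p -> b / V _ V: no change
surface: zuzerkuvut

cell TOR=mi, RANK=ol, MOD=un:
underlying: nag-uzer-g-fud
1. b -> p, d -> t, g -> k, v -> f, z -> s / _ #: fires at position(s) 11: naguzergfut
2. f -> v, p -> b, t -> d / V _ V: no change
3. k -> g, p -> b / V _ V: no change
surface: naguzergfut

cell TOR=gu, RANK=ol, MOD=ki:
underlying: nag-uzer-ku-pa
1. b -> p, d -> t, g -> k, v -> f, z -> s / _ #: no change
2. f -> v, p -> b, t -> d / V _ V: fires at position(s) 10: naguzerkuba
3. k -> g, p -> b / V _ V: no change
surface: naguzerkuba


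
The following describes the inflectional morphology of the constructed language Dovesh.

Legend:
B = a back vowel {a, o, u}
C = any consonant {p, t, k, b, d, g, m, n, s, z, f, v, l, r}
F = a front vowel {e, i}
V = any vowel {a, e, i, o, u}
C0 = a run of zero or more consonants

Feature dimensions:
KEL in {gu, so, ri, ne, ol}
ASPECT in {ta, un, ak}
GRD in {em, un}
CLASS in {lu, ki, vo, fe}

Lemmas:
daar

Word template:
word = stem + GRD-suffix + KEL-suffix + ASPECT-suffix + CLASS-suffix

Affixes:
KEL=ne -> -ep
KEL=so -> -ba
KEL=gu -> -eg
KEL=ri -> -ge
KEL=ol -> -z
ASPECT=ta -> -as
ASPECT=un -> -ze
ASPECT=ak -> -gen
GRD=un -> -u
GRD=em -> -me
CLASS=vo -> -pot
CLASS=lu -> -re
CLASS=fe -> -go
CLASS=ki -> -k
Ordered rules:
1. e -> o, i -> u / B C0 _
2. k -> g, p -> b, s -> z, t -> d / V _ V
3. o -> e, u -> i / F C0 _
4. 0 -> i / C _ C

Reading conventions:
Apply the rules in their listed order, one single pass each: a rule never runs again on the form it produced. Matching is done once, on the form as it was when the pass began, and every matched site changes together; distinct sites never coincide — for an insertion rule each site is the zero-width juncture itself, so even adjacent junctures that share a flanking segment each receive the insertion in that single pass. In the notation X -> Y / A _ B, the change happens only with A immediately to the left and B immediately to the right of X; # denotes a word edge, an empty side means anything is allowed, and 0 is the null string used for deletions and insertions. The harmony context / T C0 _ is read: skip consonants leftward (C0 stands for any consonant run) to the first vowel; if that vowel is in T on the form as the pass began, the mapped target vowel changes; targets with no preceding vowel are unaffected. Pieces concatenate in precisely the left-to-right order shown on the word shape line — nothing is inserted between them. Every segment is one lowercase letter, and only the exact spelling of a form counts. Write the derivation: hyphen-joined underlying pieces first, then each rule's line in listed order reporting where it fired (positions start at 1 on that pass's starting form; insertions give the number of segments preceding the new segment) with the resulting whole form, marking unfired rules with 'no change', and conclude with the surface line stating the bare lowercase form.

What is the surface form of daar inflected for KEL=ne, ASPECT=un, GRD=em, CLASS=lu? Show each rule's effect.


underlying: daar-me-ep-ze-re
1. e -> o, i -> u / B C0 _: fires at position(s) 6: daarmoepzere
2. k -> g, p -> b, s -> z, t -> d / V _ V: no change
3. o -> e, u -> i / F C0 _: no change
4. 0 -> i / C _ C: inserts after position(s) 4, 8: daarimoepizere
surface: daarimoepizere


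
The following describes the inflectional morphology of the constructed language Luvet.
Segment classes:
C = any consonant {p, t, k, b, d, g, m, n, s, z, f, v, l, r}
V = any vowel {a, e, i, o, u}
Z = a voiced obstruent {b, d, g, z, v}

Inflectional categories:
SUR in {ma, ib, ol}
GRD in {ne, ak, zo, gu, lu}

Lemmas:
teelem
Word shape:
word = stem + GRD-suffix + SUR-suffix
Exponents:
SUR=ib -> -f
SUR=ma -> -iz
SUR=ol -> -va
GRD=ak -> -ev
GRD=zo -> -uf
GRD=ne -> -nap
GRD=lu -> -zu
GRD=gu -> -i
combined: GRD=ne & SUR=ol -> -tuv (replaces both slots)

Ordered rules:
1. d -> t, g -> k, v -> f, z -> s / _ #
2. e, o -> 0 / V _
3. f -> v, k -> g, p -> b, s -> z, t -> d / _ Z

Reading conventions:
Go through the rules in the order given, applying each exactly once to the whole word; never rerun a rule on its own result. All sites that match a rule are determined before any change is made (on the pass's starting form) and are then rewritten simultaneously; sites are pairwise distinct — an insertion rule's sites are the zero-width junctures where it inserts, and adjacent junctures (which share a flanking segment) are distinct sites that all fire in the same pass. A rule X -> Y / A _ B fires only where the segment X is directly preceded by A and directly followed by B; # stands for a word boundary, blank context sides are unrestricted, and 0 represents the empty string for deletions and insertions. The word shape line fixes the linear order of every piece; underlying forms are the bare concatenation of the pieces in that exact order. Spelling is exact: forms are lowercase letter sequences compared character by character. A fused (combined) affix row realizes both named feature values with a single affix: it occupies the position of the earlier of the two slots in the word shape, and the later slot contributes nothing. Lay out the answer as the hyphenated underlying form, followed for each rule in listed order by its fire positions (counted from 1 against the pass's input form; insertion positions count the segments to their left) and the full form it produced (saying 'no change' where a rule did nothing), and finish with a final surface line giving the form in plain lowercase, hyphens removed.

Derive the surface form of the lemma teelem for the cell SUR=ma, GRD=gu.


underlying: teelem-i-iz
1. d -> t, g -> k, v -> f, z -> s / _ #: fires at position(s) 9: teelemiis
2. e, o -> 0 / V _: fires at position(s) 3: telemiis
3. f -> v, k -> g, p -> b, s -> z, t -> d / _ Z: no change
surface: telemiis


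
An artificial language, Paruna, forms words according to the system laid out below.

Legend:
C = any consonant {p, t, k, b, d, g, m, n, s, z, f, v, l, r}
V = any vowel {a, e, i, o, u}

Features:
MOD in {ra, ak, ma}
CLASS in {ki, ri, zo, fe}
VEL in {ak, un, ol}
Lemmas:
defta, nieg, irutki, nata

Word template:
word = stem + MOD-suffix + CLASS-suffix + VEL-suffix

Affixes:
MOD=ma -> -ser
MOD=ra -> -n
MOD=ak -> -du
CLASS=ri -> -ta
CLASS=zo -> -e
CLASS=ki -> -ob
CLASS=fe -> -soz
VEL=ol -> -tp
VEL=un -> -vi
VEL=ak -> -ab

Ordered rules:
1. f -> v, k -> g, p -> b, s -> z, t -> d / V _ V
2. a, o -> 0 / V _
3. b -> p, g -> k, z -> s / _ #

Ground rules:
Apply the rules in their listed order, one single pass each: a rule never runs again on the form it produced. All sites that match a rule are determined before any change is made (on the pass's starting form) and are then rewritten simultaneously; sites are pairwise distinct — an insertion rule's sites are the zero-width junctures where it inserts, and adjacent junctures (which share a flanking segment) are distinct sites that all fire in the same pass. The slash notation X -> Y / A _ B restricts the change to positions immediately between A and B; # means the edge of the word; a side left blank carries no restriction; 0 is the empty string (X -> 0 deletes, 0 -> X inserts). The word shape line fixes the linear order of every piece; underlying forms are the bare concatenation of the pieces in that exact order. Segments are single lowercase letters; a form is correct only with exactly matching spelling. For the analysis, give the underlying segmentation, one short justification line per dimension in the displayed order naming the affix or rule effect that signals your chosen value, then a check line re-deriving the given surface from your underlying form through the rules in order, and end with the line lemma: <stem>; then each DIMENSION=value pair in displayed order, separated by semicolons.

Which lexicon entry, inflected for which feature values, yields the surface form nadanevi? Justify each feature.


underlying: nata-n-e-vi
MOD=ra - signalled by the affix -n
CLASS=zo - signalled by the affix -e
VEL=un - signalled by the affix -vi
check: natanevi -> nadanevi -> nadanevi -> nadanevi
lemma: nata; MOD=ra; CLASS=zo; VEL=un


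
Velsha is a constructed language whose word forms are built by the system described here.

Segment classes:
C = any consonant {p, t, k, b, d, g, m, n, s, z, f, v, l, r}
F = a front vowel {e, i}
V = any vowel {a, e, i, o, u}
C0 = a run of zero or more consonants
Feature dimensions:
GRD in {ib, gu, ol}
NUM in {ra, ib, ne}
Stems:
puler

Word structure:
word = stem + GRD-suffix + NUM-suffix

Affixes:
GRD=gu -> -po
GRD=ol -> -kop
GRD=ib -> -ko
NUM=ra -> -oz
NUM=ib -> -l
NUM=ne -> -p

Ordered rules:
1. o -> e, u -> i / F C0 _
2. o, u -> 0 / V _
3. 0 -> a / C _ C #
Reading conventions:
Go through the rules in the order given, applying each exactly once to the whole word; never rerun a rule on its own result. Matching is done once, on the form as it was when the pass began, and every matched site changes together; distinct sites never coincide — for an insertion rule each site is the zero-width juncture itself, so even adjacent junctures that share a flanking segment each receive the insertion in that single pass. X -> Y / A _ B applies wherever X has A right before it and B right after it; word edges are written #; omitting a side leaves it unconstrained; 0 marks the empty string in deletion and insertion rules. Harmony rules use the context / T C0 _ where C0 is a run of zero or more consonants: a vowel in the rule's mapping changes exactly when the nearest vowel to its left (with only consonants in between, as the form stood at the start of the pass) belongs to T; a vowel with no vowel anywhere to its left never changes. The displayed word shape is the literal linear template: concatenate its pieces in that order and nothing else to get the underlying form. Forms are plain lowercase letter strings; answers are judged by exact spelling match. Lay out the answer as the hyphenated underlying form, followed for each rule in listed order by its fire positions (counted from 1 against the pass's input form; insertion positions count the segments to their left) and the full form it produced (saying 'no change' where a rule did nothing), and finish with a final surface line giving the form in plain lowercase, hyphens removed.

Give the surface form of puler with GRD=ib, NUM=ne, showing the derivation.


underlying: puler-ko-p
1. o -> e, u -> i / F C0 _: fires at position(s) 7: pulerkep
2. o, u -> 0 / V _: no change
3. 0 -> a / C _ C #: no change
surface: pulerkep


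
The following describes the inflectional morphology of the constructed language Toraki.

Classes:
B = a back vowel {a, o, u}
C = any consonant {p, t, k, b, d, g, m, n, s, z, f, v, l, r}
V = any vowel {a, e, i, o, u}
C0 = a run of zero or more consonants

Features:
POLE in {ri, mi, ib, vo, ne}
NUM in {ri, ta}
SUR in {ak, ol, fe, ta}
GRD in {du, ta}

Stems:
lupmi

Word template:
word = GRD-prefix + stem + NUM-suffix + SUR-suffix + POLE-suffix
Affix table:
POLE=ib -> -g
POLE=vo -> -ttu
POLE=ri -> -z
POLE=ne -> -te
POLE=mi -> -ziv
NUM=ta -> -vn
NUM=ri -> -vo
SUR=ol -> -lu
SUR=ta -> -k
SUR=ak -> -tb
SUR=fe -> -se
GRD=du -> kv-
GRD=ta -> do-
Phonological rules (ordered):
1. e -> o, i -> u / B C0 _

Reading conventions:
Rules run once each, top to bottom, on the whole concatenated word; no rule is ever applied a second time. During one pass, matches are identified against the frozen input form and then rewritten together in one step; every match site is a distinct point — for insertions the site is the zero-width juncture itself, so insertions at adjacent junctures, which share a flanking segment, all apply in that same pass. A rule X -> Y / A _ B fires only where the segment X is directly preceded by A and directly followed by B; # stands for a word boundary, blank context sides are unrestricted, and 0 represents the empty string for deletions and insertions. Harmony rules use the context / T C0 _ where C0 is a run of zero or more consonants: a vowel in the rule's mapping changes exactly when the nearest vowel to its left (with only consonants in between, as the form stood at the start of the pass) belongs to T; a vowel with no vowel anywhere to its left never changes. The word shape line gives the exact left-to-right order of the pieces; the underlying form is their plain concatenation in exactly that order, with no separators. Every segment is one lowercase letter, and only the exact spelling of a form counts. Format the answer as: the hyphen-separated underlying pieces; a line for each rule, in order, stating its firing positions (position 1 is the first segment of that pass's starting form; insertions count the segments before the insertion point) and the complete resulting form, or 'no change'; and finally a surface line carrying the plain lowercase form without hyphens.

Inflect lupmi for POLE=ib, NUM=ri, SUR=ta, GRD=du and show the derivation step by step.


underlying: kv-lupmi-vo-k-g
1. e -> o, i -> u / B C0 _: fires at position(s) 7: kvlupmuvokg
surface: kvlupmuvokg


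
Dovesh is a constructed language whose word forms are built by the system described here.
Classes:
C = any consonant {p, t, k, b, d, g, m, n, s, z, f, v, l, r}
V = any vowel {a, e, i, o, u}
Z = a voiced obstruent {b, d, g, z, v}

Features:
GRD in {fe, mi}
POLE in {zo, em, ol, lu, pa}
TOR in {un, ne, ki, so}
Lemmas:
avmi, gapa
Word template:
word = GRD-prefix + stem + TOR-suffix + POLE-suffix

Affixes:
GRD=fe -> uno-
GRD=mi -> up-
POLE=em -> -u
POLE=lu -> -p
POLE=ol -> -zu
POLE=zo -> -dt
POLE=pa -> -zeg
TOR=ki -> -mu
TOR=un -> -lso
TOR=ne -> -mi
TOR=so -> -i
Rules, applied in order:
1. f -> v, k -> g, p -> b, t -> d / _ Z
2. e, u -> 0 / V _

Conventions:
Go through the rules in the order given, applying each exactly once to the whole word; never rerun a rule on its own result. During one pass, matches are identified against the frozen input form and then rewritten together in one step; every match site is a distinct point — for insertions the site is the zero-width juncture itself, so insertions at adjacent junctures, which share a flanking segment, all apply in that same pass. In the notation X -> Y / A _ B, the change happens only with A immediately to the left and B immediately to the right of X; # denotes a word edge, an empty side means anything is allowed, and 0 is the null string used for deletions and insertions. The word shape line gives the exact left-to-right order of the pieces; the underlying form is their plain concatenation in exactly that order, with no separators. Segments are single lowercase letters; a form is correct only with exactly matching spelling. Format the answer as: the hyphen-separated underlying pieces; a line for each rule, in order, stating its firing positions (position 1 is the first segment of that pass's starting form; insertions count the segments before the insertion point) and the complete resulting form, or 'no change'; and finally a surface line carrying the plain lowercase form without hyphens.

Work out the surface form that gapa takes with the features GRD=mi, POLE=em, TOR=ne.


underlying: up-gapa-mi-u
1. f -> v, k -> g, p -> b, t -> d / _ Z: fires at position(s) 2: ubgapamiu
2. e, u -> 0 / V _: fires at position(s) 9: ubgapami
surface: ubgapami


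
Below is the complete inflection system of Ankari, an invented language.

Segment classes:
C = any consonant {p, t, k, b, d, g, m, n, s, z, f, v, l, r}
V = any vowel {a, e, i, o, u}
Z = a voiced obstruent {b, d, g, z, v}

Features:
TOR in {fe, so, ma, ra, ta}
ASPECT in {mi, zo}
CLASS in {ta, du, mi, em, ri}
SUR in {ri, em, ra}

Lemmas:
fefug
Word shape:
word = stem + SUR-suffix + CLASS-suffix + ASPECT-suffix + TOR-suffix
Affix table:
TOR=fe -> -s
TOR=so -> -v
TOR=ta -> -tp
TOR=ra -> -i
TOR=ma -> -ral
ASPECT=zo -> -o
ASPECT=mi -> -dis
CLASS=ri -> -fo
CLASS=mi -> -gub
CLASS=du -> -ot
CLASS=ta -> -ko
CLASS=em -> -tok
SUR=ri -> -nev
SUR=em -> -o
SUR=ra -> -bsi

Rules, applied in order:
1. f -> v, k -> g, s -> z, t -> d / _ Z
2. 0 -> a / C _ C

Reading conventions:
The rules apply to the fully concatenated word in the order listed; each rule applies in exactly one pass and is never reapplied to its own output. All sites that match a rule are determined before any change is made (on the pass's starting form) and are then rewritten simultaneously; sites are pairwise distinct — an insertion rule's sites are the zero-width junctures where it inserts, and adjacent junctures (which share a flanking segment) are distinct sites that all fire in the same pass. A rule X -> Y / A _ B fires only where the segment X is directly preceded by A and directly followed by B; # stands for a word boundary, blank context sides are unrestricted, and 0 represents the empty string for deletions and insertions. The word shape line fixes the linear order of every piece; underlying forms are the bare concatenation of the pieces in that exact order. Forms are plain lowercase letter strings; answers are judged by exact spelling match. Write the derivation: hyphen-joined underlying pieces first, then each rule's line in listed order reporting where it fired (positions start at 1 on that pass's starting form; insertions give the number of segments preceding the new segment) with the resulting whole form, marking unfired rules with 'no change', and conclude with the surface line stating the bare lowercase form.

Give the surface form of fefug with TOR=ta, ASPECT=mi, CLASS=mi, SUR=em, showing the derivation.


underlying: fefug-o-gub-dis-tp
1. f -> v, k -> g, s -> z, t -> d / _ Z: no change
2. 0 -> a / C _ C: inserts after position(s) 9, 12, 13: fefugogubadisatap
surface: fefugogubadisatap


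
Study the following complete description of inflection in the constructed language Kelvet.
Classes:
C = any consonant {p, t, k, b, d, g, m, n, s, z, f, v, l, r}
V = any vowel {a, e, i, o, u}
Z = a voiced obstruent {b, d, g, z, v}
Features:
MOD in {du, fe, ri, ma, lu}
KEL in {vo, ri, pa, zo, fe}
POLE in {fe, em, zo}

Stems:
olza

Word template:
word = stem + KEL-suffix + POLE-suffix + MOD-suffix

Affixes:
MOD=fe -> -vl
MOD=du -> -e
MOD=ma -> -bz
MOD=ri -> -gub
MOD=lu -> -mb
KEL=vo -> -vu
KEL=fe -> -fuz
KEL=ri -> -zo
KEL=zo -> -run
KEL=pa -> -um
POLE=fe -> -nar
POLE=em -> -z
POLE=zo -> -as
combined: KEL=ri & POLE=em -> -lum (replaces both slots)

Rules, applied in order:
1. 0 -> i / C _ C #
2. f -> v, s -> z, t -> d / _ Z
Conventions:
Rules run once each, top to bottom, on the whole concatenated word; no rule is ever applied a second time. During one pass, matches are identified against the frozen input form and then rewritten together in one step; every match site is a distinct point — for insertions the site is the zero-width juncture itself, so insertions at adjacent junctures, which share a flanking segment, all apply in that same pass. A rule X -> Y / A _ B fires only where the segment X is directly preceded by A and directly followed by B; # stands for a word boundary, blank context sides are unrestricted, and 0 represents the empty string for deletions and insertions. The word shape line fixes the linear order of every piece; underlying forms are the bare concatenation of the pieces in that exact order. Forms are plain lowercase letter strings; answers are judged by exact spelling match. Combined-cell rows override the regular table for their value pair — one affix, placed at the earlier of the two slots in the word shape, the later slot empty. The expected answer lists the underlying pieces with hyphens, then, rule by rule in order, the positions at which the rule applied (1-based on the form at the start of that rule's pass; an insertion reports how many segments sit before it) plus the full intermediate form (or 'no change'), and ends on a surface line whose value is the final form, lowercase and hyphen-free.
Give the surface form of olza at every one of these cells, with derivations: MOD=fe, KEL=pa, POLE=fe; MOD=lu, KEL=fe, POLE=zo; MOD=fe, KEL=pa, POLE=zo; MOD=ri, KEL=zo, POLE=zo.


cell MOD=fe, KEL=pa, POLE=fe:
underlying: olza-um-nar-vl
1. 0 -> i / C _ C #: inserts after position(s) 10: olzaumnarvil
2. f -> v, s -> z, t -> d / _ Z: no change
surface: olzaumnarvil

cell MOD=lu, KEL=fe, POLE=zo:
underlying: olza-fuz-as-mb
1. 0 -> i / C _ C #: inserts after position(s) 10: olzafuzasmib
2. f -> v, s -> z, t -> d / _ Z: no change
surface: olzafuzasmib

cell MOD=fe, KEL=pa, POLE=zo:
underlying: olza-um-as-vl
1. 0 -> i / C _ C #: inserts after position(s) 9: olzaumasvil
2. f -> v, s -> z, t -> d / _ Z: fires at position(s) 8: olzaumazvil
surface: olzaumazvil

cell MOD=ri, KEL=zo, POLE=zo:
underlying: olza-run-as-gub
1. 0 -> i / C _ C #: no change
2. f -> v, s -> z, t -> d / _ Z: fires at position(s) 9: olzarunazgub
surface: olzarunazgub
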